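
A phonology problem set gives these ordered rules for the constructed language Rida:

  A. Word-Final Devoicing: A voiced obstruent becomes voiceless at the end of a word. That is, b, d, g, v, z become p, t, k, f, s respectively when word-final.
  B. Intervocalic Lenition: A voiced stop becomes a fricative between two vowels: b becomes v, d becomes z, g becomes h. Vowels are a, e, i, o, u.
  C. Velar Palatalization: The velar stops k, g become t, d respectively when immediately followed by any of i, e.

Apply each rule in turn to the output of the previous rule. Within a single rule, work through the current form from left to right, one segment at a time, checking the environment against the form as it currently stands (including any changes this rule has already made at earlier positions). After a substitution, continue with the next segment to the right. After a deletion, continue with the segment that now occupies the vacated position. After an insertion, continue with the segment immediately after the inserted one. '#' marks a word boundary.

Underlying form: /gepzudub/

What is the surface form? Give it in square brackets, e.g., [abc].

[depzuzup]

A Word-Final Devoicing: [gepzudub] → [gepzudup]
B Intervocalic Lenition: [gepzudup] → [gepzuzup]
C Velar Palatalization: [gepzuzup] → [depzuzup]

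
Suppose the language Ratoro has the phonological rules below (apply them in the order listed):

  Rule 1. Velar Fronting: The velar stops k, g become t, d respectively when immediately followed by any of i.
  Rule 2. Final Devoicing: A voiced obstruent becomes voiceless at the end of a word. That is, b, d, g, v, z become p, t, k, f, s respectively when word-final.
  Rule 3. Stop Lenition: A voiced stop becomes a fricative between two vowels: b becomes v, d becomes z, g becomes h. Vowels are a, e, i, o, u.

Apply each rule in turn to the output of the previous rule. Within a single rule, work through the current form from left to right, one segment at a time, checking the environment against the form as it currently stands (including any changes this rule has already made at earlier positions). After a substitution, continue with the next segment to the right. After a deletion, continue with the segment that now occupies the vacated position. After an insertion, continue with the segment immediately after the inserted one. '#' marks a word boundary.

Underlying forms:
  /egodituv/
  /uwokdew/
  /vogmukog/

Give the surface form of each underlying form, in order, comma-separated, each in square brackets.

[ehozituf], [uwokdew], [vogmukok]

/egodituv/:
  Rule 1 Velar Fronting: no change — [egodituv]
  Rule 2 Final Devoicing: [egodituv] → [egodituf]
  Rule 3 Stop Lenition: [egodituf] → [ehozituf]
/uwokdew/:
  Rule 1 Velar Fronting: no change — [uwokdew]
  Rule 2 Final Devoicing: no change — [uwokdew]
  Rule 3 Stop Lenition: no change — [uwokdew]
/vogmukog/:
  Rule 1 Velar Fronting: no change — [vogmukog]
  Rule 2 Final Devoicing: [vogmukog] → [vogmukok]
  Rule 3 Stop Lenition: no change — [vogmukok]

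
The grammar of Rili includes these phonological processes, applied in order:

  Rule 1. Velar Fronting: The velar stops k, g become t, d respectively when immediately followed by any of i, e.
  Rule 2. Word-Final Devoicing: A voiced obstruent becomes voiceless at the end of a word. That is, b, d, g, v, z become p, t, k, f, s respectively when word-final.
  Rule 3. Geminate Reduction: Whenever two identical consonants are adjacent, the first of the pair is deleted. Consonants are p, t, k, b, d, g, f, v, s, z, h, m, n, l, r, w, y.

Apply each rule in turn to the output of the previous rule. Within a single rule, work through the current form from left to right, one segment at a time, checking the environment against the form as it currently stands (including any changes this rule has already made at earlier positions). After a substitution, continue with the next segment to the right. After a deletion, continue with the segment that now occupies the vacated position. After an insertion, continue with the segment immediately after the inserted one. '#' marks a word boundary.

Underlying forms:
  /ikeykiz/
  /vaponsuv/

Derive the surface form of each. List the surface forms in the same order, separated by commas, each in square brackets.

[iteytis], [vaponsuf]

/ikeykiz/:
  Rule 1 Velar Fronting: [ikeykiz] → [iteytiz]
  Rule 2 Word-Final Devoicing: [iteytiz] → [iteytis]
  Rule 3 Geminate Reduction: no change — [iteytis]
/vaponsuv/:
  Rule 1 Velar Fronting: no change — [vaponsuv]
  Rule 2 Word-Final Devoicing: [vaponsuv] → [vaponsuf]
  Rule 3 Geminate Reduction: no change — [vaponsuf]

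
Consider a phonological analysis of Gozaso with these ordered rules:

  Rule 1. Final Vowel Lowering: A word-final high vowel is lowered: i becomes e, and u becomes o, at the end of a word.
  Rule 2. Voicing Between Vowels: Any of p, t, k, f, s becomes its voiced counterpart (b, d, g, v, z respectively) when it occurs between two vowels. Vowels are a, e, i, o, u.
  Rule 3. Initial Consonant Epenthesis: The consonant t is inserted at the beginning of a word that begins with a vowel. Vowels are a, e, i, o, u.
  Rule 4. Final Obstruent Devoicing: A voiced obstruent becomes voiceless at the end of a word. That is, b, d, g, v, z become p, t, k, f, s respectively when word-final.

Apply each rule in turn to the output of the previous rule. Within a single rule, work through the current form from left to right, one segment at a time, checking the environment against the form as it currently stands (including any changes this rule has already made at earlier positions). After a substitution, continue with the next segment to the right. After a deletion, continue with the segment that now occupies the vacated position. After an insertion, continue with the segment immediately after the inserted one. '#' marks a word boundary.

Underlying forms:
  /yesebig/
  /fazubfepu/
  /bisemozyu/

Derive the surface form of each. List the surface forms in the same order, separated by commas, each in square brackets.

/yesebig/:
  Rule 1 Final Vowel Lowering: no change — [yesebig]
  Rule 2 Voicing Between Vowels: [yesebig] → [yezebig]
  Rule 3 Initial Consonant Epenthesis: no change — [yezebig]
  Rule 4 Final Obstruent Devoicing: [yezebig] → [yezebik]
/fazubfepu/:
  Rule 1 Final Vowel Lowering: [fazubfepu] → [fazubfepo]
  Rule 2 Voicing Between Vowels: [fazubfepo] → [fazubfebo]
  Rule 3 Initial Consonant Epenthesis: no change — [fazubfebo]
  Rule 4 Final Obstruent Devoicing: no change — [fazubfebo]
/bisemozyu/:
  Rule 1 Final Vowel Lowering: [bisemozyu] → [bisemozyo]
  Rule 2 Voicing Between Vowels: [bisemozyo] → [bizemozyo]
  Rule 3 Initial Consonant Epenthesis: no change — [bizemozyo]
  Rule 4 Final Obstruent Devoicing: no change — [bizemozyo]

[yezebik], [fazubfebo], [bizemozyo]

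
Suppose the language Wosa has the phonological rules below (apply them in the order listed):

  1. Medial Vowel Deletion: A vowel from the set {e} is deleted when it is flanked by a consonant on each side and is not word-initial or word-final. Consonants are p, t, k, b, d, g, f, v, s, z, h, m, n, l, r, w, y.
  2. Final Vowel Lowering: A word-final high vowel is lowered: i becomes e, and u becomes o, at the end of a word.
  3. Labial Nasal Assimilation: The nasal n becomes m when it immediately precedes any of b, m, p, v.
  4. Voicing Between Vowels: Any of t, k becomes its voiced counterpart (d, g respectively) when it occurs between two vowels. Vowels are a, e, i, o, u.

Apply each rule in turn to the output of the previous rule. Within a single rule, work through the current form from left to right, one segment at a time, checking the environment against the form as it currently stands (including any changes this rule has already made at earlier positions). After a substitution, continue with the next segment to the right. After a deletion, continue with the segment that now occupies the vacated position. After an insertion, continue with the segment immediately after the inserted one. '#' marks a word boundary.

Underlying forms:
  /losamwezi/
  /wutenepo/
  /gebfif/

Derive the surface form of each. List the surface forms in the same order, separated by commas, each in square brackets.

/losamwezi/:
  1 Medial Vowel Deletion: [losamwezi] → [losamwzi]
  2 Final Vowel Lowering: [losamwzi] → [losamwze]
  3 Labial Nasal Assimilation: no change — [losamwze]
  4 Voicing Between Vowels: no change — [losamwze]
/wutenepo/:
  1 Medial Vowel Deletion: [wutenepo] → [wutnpo]
  2 Final Vowel Lowering: no change — [wutnpo]
  3 Labial Nasal Assimilation: [wutnpo] → [wutmpo]
  4 Voicing Between Vowels: no change — [wutmpo]
/gebfif/:
  1 Medial Vowel Deletion: [gebfif] → [gbfif]
  2 Final Vowel Lowering: no change — [gbfif]
  3 Labial Nasal Assimilation: no change — [gbfif]
  4 Voicing Between Vowels: no change — [gbfif]

[losamwze], [wutmpo], [gbfif]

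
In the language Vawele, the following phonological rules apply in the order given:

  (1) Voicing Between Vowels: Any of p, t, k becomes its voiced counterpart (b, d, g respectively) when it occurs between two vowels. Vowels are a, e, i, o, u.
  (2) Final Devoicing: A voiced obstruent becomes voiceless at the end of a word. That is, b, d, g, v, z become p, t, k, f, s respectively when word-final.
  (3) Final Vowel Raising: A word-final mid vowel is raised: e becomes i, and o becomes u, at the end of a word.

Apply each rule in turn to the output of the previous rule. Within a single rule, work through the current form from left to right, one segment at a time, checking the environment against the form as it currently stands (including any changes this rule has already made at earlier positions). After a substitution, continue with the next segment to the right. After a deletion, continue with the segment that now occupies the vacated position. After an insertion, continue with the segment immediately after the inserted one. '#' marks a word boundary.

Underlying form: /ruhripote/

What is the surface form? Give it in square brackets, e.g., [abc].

[ruhribodi]

(1) Voicing Between Vowels: [ruhripote] → [ruhribode]
(2) Final Devoicing: no change — [ruhribode]
(3) Final Vowel Raising: [ruhribode] → [ruhribodi]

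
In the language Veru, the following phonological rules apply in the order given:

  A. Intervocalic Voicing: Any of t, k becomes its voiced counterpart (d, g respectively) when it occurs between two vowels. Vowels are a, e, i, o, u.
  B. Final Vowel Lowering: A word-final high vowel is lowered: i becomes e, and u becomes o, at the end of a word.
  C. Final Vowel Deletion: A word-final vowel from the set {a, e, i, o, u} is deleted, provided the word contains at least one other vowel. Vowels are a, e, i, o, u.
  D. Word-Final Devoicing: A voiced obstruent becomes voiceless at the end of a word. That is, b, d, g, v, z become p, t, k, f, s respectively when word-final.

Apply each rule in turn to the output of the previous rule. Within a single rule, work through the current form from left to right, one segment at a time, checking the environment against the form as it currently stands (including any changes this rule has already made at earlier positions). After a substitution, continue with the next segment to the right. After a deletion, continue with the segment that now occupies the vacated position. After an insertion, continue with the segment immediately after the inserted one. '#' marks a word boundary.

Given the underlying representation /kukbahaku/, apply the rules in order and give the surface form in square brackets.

[kukbahak]

A Intervocalic Voicing: [kukbahaku] → [kukbahagu]
B Final Vowel Lowering: [kukbahagu] → [kukbahago]
C Final Vowel Deletion: [kukbahago] → [kukbahag]
D Word-Final Devoicing: [kukbahag] → [kukbahak]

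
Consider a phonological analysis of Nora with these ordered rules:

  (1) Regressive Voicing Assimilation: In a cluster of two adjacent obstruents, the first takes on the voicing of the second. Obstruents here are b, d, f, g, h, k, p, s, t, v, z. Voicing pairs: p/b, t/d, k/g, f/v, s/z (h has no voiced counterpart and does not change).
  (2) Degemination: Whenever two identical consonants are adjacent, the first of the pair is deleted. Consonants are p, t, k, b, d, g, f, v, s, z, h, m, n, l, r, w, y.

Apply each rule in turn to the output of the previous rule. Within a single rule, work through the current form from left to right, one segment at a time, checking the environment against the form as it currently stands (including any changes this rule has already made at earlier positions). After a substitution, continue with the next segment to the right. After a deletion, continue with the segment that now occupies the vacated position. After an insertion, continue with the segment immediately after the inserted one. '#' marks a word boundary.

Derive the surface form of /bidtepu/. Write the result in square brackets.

(1) Regressive Voicing Assimilation: [bidtepu] → [bittepu]
(2) Degemination: [bittepu] → [bitepu]

[bitepu]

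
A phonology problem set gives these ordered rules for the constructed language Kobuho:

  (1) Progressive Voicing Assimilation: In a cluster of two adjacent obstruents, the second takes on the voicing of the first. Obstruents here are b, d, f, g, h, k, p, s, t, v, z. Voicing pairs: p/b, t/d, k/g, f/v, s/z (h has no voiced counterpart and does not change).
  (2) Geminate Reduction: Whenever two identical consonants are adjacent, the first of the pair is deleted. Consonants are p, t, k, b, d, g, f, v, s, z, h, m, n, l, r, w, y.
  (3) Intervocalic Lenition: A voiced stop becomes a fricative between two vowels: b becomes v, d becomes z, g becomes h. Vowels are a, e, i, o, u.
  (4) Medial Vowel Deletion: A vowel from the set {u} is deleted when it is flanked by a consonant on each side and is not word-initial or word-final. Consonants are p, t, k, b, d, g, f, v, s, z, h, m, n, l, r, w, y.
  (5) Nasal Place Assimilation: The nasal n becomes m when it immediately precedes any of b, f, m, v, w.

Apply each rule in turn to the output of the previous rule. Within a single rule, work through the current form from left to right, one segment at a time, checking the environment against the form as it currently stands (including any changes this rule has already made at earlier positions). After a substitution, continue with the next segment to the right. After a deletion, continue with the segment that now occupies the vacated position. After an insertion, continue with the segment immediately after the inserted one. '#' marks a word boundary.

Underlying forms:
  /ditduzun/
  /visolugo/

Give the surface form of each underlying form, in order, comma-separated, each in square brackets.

[ditzn], [visolho]

/ditduzun/:
  (1) Progressive Voicing Assimilation: [ditduzun] → [dittuzun]
  (2) Geminate Reduction: [dittuzun] → [dituzun]
  (3) Intervocalic Lenition: no change — [dituzun]
  (4) Medial Vowel Deletion: [dituzun] → [ditzn]
  (5) Nasal Place Assimilation: no change — [ditzn]
/visolugo/:
  (1) Progressive Voicing Assimilation: no change — [visolugo]
  (2) Geminate Reduction: no change — [visolugo]
  (3) Intervocalic Lenition: [visolugo] → [visoluho]
  (4) Medial Vowel Deletion: [visoluho] → [visolho]
  (5) Nasal Place Assimilation: no change — [visolho]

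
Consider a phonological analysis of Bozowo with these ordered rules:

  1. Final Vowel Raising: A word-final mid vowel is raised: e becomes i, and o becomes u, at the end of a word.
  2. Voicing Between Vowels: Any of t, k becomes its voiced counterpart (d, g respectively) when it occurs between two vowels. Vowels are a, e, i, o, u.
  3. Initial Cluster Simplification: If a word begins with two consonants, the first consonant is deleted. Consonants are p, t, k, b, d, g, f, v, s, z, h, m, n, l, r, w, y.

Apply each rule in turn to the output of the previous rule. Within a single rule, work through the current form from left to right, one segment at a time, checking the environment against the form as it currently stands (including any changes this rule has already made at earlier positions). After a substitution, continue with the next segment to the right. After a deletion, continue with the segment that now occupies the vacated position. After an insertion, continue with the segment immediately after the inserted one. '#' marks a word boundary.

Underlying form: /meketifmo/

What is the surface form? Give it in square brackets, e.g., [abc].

[megedifmu]

1 Final Vowel Raising: [meketifmo] → [meketifmu]
2 Voicing Between Vowels: [meketifmu] → [megedifmu]
3 Initial Cluster Simplification: no change — [megedifmu]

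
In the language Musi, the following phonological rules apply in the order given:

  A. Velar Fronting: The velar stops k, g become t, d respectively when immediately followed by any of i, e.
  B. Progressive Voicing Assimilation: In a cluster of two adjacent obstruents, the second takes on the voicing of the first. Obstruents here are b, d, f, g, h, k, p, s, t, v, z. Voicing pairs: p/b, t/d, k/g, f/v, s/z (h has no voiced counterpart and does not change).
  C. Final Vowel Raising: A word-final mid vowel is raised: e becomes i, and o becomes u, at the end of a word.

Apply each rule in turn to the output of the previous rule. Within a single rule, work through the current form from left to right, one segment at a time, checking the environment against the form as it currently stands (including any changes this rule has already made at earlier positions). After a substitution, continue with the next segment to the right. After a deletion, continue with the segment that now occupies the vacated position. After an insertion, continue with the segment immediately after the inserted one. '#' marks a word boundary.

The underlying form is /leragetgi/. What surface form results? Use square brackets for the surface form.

[leradetti]

A Velar Fronting: [leragetgi] → [leradetdi]
B Progressive Voicing Assimilation: [leradetdi] → [leradetti]
C Final Vowel Raising: no change — [leradetti]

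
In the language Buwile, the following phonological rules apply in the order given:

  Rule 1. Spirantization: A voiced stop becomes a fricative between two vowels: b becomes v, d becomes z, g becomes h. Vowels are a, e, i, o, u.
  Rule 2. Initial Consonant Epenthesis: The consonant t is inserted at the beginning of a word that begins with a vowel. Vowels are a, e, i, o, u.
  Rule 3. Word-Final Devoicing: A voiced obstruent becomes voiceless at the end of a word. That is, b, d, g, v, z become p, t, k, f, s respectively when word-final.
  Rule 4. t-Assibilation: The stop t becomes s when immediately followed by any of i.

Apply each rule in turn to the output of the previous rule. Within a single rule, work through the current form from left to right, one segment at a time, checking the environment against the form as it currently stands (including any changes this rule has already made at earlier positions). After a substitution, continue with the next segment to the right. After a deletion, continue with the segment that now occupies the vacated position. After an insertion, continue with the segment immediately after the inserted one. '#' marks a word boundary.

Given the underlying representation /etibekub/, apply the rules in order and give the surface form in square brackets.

Rule 1 Spirantization: [etibekub] → [etivekub]
Rule 2 Initial Consonant Epenthesis: [etivekub] → [tetivekub]
Rule 3 Word-Final Devoicing: [tetivekub] → [tetivekup]
Rule 4 t-Assibilation: [tetivekup] → [tesivekup]

[tesivekup]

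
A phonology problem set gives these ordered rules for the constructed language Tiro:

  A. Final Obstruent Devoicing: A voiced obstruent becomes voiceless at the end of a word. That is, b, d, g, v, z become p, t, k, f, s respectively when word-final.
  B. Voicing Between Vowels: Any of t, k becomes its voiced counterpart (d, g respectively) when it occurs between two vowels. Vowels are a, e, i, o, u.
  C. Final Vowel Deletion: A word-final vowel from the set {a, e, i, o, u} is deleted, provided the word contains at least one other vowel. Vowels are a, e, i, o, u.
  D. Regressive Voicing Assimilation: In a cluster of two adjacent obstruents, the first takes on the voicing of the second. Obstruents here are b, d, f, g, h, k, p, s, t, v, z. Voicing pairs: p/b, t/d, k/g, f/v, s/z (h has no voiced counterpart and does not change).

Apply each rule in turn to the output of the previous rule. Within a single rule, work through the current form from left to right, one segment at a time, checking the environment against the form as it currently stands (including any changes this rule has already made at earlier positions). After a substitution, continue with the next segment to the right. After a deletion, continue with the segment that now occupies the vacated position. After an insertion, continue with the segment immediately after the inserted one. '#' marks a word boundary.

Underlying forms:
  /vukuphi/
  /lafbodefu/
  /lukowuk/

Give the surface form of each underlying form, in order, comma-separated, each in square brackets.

[vuguph], [lavbodef], [lugowuk]

/vukuphi/:
  A Final Obstruent Devoicing: no change — [vukuphi]
  B Voicing Between Vowels: [vukuphi] → [vuguphi]
  C Final Vowel Deletion: [vuguphi] → [vuguph]
  D Regressive Voicing Assimilation: no change — [vuguph]
/lafbodefu/:
  A Final Obstruent Devoicing: no change — [lafbodefu]
  B Voicing Between Vowels: no change — [lafbodefu]
  C Final Vowel Deletion: [lafbodefu] → [lafbodef]
  D Regressive Voicing Assimilation: [lafbodef] → [lavbodef]
/lukowuk/:
  A Final Obstruent Devoicing: no change — [lukowuk]
  B Voicing Between Vowels: [lukowuk] → [lugowuk]
  C Final Vowel Deletion: no change — [lugowuk]
  D Regressive Voicing Assimilation: no change — [lugowuk]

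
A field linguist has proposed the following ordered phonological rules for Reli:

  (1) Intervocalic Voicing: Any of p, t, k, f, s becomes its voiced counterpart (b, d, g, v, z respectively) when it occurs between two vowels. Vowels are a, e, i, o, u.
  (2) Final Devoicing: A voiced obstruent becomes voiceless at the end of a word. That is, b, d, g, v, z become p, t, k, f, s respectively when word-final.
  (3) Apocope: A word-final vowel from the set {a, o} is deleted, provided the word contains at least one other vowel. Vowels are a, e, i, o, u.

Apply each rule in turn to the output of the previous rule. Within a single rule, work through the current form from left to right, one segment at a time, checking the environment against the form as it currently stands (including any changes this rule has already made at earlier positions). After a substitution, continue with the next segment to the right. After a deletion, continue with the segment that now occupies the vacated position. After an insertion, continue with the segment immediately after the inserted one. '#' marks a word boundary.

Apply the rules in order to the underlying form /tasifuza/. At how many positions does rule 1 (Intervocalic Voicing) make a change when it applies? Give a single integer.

2

(1) Intervocalic Voicing: [tasifuza] → [tazivuza]
(2) Final Devoicing: no change — [tazivuza]
(3) Apocope: [tazivuza] → [tazivuz]
Rule 1 changed 2 position(s).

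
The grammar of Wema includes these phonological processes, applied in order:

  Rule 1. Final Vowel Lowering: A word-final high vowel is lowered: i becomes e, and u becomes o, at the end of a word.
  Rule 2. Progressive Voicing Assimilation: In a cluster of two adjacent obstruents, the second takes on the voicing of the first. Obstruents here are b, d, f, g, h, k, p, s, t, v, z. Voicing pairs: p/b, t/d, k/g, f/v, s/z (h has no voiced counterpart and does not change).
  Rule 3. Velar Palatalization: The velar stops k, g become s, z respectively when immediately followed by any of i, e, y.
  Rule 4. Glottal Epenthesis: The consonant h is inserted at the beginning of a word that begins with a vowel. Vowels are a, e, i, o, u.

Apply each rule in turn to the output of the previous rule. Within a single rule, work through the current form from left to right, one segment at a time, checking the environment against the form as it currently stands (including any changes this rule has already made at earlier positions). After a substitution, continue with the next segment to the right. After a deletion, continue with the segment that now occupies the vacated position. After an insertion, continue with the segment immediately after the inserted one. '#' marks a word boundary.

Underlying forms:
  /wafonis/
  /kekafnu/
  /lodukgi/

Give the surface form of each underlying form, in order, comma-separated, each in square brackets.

/wafonis/:
  Rule 1 Final Vowel Lowering: no change — [wafonis]
  Rule 2 Progressive Voicing Assimilation: no change — [wafonis]
  Rule 3 Velar Palatalization: no change — [wafonis]
  Rule 4 Glottal Epenthesis: no change — [wafonis]
/kekafnu/:
  Rule 1 Final Vowel Lowering: [kekafnu] → [kekafno]
  Rule 2 Progressive Voicing Assimilation: no change — [kekafno]
  Rule 3 Velar Palatalization: [kekafno] → [sekafno]
  Rule 4 Glottal Epenthesis: no change — [sekafno]
/lodukgi/:
  Rule 1 Final Vowel Lowering: [lodukgi] → [lodukge]
  Rule 2 Progressive Voicing Assimilation: [lodukge] → [lodukke]
  Rule 3 Velar Palatalization: [lodukke] → [lodukse]
  Rule 4 Glottal Epenthesis: no change — [lodukse]

[wafonis], [sekafno], [lodukse]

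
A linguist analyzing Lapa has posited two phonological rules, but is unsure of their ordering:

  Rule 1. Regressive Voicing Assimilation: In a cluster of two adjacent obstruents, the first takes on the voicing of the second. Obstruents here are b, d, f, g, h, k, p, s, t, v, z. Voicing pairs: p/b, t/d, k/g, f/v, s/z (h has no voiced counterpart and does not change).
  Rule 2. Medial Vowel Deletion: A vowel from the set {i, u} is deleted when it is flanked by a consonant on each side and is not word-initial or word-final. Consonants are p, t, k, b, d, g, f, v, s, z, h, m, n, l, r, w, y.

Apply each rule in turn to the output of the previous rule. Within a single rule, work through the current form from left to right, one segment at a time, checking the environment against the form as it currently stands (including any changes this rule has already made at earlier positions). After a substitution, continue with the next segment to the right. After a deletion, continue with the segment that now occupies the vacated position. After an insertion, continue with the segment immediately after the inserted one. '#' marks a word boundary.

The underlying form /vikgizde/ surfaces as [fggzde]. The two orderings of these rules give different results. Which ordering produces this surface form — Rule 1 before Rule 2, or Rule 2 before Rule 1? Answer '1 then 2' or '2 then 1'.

Order 1 then 2:
  1 Regressive Voicing Assimilation: [vikgizde] → [viggizde]
  2 Medial Vowel Deletion: [viggizde] → [vggzde]
  result: [vggzde]
Order 2 then 1:
  2 Medial Vowel Deletion: [vikgizde] → [vkgzde]
  1 Regressive Voicing Assimilation: [vkgzde] → [fggzde]
  result: [fggzde]

2 then 1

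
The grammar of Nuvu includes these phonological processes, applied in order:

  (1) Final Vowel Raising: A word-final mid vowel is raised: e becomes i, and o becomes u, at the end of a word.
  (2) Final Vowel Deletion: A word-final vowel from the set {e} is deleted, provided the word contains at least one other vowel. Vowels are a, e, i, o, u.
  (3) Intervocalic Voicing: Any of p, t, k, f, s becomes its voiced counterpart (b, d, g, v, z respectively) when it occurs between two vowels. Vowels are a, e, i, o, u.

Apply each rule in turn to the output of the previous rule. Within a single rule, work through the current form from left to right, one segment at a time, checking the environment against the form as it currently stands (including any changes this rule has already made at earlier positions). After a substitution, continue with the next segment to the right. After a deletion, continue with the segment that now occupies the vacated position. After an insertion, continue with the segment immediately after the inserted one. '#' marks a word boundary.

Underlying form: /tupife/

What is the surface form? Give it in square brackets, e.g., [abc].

(1) Final Vowel Raising: [tupife] → [tupifi]
(2) Final Vowel Deletion: no change — [tupifi]
(3) Intervocalic Voicing: [tupifi] → [tubivi]

[tubivi]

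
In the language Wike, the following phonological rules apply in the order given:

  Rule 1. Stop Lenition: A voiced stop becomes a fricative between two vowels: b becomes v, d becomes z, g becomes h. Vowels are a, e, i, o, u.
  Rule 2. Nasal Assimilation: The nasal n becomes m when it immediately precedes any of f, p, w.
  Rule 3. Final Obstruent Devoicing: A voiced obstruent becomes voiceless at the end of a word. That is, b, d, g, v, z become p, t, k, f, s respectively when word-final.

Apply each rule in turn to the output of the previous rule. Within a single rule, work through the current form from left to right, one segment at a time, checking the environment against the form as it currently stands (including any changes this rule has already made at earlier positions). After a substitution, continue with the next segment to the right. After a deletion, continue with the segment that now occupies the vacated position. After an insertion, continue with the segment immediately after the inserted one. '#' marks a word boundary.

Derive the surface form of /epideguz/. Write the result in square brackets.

Rule 1 Stop Lenition: [epideguz] → [epizehuz]
Rule 2 Nasal Assimilation: no change — [epizehuz]
Rule 3 Final Obstruent Devoicing: [epizehuz] → [epizehus]

[epizehus]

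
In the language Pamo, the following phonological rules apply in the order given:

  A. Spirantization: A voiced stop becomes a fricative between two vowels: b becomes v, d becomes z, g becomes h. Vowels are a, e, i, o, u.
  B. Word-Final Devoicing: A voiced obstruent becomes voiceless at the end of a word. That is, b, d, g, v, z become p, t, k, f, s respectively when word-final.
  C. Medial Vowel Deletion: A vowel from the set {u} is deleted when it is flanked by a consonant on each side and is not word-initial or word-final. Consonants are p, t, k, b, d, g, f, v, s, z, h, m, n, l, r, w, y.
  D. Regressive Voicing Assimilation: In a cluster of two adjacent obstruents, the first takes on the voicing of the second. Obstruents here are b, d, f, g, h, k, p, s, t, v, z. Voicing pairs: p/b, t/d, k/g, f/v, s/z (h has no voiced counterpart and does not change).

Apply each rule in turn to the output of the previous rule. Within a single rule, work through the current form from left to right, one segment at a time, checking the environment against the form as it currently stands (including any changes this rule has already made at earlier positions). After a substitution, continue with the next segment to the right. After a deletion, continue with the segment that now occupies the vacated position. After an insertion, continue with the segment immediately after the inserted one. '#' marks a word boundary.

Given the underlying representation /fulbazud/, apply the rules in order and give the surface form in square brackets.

A Spirantization: no change — [fulbazud]
B Word-Final Devoicing: [fulbazud] → [fulbazut]
C Medial Vowel Deletion: [fulbazut] → [flbazt]
D Regressive Voicing Assimilation: [flbazt] → [flbast]

[flbast]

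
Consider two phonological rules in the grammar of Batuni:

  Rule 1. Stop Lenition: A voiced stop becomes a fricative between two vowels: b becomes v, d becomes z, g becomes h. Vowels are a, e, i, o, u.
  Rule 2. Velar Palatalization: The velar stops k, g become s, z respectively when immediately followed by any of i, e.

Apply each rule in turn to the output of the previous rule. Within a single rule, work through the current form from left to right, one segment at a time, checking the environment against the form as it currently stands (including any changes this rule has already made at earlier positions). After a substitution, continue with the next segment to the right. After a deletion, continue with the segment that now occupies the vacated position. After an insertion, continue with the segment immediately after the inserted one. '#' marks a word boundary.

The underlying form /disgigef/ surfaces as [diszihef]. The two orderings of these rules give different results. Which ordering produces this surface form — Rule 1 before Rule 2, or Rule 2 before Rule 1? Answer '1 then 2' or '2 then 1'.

1 then 2

Order 1 then 2:
  1 Stop Lenition: [disgigef] → [disgihef]
  2 Velar Palatalization: [disgihef] → [diszihef]
  result: [diszihef]
Order 2 then 1:
  2 Velar Palatalization: [disgigef] → [diszizef]
  1 Stop Lenition: no change — [diszizef]
  result: [diszizef]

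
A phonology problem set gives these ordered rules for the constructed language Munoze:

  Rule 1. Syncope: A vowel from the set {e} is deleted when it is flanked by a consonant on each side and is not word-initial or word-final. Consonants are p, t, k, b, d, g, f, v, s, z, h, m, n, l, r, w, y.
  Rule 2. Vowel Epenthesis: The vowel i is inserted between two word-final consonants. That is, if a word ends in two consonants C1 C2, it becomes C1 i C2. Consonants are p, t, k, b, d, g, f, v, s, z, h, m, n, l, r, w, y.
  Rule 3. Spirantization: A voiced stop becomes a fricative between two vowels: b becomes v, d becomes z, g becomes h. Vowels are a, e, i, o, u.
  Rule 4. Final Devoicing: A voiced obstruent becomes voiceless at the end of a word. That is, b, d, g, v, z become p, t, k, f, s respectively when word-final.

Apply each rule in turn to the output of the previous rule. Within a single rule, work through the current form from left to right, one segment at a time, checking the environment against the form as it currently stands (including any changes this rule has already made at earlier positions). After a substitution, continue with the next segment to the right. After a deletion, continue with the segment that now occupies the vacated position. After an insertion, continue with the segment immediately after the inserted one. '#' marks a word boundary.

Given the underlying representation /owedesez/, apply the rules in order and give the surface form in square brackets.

[owdsis]

Rule 1 Syncope: [owedesez] → [owdsz]
Rule 2 Vowel Epenthesis: [owdsz] → [owdsiz]
Rule 3 Spirantization: no change — [owdsiz]
Rule 4 Final Devoicing: [owdsiz] → [owdsis]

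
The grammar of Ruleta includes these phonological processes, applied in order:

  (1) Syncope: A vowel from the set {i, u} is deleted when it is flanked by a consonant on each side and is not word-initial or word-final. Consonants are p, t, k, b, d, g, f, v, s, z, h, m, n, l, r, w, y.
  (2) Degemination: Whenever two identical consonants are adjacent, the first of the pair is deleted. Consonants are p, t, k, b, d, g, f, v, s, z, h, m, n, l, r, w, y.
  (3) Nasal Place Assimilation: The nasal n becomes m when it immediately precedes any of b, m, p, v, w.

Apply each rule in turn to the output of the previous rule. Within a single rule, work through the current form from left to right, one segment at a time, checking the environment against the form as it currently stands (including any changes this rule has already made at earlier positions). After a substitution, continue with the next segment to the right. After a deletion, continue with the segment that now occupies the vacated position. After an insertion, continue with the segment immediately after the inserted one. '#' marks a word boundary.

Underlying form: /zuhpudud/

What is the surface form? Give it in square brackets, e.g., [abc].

[zhpd]

(1) Syncope: [zuhpudud] → [zhpdd]
(2) Degemination: [zhpdd] → [zhpd]
(3) Nasal Place Assimilation: no change — [zhpd]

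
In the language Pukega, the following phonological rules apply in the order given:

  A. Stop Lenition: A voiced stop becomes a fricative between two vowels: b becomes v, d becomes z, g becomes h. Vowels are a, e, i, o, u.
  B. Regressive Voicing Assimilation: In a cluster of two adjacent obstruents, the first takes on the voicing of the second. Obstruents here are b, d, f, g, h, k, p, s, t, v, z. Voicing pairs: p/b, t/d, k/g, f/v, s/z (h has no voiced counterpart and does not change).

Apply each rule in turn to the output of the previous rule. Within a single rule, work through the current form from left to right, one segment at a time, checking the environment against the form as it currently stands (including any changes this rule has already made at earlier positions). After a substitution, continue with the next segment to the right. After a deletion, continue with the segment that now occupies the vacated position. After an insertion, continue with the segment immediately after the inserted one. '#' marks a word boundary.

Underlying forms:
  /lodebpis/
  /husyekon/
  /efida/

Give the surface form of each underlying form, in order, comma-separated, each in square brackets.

[lozeppis], [husyekon], [efiza]

/lodebpis/:
  A Stop Lenition: [lodebpis] → [lozebpis]
  B Regressive Voicing Assimilation: [lozebpis] → [lozeppis]
/husyekon/:
  A Stop Lenition: no change — [husyekon]
  B Regressive Voicing Assimilation: no change — [husyekon]
/efida/:
  A Stop Lenition: [efida] → [efiza]
  B Regressive Voicing Assimilation: no change — [efiza]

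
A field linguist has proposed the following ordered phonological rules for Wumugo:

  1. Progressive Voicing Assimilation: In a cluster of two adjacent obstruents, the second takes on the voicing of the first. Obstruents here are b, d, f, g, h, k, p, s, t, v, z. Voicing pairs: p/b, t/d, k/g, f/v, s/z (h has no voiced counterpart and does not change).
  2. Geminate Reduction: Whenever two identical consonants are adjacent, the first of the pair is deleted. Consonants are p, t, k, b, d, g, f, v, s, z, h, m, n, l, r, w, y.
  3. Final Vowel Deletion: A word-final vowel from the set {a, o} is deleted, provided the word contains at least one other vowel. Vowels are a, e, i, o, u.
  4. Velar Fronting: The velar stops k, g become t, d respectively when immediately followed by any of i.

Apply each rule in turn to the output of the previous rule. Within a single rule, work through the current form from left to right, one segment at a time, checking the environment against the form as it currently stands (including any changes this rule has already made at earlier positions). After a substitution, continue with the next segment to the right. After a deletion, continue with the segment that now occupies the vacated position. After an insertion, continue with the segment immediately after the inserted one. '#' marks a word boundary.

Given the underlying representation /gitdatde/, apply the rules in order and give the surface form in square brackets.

1 Progressive Voicing Assimilation: [gitdatde] → [gittatte]
2 Geminate Reduction: [gittatte] → [gitate]
3 Final Vowel Deletion: no change — [gitate]
4 Velar Fronting: [gitate] → [ditate]

[ditate]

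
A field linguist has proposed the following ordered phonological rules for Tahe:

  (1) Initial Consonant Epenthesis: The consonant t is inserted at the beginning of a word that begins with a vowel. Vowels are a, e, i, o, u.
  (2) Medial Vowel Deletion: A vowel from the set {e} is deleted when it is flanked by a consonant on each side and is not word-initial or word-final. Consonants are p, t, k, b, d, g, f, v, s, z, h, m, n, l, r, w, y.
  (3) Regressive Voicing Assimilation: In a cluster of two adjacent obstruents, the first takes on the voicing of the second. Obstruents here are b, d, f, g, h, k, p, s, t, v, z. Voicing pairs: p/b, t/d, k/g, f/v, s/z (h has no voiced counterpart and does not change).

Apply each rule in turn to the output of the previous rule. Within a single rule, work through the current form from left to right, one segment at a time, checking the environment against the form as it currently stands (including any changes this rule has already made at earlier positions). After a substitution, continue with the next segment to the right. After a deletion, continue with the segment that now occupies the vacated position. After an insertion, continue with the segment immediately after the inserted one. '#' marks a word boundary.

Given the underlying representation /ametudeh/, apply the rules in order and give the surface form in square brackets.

[tamtuth]

(1) Initial Consonant Epenthesis: [ametudeh] → [tametudeh]
(2) Medial Vowel Deletion: [tametudeh] → [tamtudh]
(3) Regressive Voicing Assimilation: [tamtudh] → [tamtuth]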